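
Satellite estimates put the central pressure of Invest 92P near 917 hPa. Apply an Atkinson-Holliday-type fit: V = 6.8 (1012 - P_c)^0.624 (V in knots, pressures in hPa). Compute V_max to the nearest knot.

117 kt

ΔP = 1012 − 917 = 95 hPa.
95^0.624 ≈ 17.144.
V ≈ 6.8 × 17.144 ≈ 116.6 kt.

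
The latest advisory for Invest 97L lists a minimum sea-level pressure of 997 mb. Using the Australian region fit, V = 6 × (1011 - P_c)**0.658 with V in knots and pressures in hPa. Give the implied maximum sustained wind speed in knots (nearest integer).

34 kt

ΔP = 1011 − 997 = 14 mb.
14^0.658 ≈ 5.677.
V ≈ 6 × 5.677 ≈ 34.1 kt.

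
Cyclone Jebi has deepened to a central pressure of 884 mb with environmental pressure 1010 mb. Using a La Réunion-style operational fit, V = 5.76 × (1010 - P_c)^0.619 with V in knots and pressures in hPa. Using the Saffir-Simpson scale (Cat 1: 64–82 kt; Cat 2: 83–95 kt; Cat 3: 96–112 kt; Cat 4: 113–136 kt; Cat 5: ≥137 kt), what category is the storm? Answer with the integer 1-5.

4

ΔP = 1010 − 884 = 126 mb.
V ≈ 5.76 × 126^0.619 = 5.76 × 19.96 ≈ 115 kt.
115 kt falls in the Category 4 band.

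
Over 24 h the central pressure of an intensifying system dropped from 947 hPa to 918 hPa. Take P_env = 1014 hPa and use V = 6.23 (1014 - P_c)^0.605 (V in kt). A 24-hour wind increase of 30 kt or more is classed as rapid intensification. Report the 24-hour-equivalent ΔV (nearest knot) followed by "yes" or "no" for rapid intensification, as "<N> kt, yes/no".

19 kt, no

V₁: ΔP = 67, V ≈ 6.23 × 67^0.605 ≈ 79.30 kt.
V₂: ΔP = 96, V ≈ 6.23 × 96^0.605 ≈ 98.57 kt.
ΔV over 24 h = 19.27 kt → 24 h equivalent = 19.27 × 24/24 ≈ 19.27 kt.
19 kt < 30 kt ⇒ not rapid intensification.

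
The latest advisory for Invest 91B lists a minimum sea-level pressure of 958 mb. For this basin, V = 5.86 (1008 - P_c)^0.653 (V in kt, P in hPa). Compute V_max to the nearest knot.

75 kt

ΔP = 1008 − 958 = 50 mb.
50^0.653 ≈ 12.866.
V ≈ 5.86 × 12.866 ≈ 75.4 kt.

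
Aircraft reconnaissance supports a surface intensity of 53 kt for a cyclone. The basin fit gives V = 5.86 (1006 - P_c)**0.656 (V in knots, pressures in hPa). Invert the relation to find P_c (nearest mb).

977 mb

ΔP = (V / 5.86)^(1/0.656) = (53/5.86)^1.524.
53/5.86 = 9.044; 9.044^1.524 ≈ 28.70 mb.
P_c = 1006 − 28.70 = 977.30 ≈ 977 mb.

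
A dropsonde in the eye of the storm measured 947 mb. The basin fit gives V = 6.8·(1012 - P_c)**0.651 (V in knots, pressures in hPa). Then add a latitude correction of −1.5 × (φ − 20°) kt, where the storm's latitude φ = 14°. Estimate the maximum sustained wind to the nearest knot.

112 kt

ΔP = 1012 − 947 = 65 mb.
65^0.651 ≈ 15.143.
V ≈ 6.8 × 15.143 ≈ 103.0 kt.
Latitude correction: −1.5 × (14 − 20) = 9 kt.
Corrected V ≈ 112 kt → 112 kt.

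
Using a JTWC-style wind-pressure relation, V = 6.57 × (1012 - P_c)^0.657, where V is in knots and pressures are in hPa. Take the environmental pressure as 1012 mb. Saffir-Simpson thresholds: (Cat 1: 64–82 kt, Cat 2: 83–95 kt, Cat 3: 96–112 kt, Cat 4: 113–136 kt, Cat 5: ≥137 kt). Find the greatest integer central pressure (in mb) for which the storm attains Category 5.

910 mb

Category 5 begins at V = 137 kt.
Required ΔP = (137/6.57)^(1/0.657) = 20.852^1.522 ≈ 101.82 mb.
P_c ≤ 1012 − 101.82 = 910.18, so the highest integer P_c is 910 mb.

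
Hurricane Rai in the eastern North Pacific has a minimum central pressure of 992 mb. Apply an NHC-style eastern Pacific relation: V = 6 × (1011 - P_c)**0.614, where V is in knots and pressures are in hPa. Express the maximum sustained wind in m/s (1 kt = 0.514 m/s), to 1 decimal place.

ΔP = 1011 − 992 = 19 mb.
V ≈ 6 × 19^0.614 = 6 × 6.098 ≈ 36.585 kt.
36.585 × 0.514 ≈ 18.80 m/s → 18.8 m/s.

18.8 m/s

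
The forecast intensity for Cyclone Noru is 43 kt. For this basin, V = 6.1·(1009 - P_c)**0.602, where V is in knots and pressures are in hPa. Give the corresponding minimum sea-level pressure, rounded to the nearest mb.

983 mb

ΔP = (V / 6.1)^(1/0.602) = (43/6.1)^1.661.
43/6.1 = 7.049; 7.049^1.661 ≈ 25.64 mb.
P_c = 1009 − 25.64 = 983.36 ≈ 983 mb.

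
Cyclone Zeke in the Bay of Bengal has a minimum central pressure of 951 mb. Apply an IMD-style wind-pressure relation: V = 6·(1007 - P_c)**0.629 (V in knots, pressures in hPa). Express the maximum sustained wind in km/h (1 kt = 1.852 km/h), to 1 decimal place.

139.8 km/h

ΔP = 1007 − 951 = 56 mb.
V ≈ 6 × 56^0.629 = 6 × 12.578 ≈ 75.468 kt.
75.468 × 1.852 ≈ 139.77 km/h → 139.8 km/h.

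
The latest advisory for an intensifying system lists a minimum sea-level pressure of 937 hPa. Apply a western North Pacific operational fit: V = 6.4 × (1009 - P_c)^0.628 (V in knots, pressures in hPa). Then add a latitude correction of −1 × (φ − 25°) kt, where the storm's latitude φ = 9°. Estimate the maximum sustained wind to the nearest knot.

ΔP = 1009 − 937 = 72 hPa.
72^0.628 ≈ 14.669.
V ≈ 6.4 × 14.669 ≈ 93.9 kt.
Latitude correction: −1 × (9 − 25) = 16 kt.
Corrected V ≈ 109.9 kt → 110 kt.

110 kt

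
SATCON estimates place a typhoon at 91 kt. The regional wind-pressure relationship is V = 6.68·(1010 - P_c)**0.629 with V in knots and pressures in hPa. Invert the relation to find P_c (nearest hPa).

946 hPa

ΔP = (V / 6.68)^(1/0.629) = (91/6.68)^1.590.
91/6.68 = 13.623; 13.623^1.590 ≈ 63.57 hPa.
P_c = 1010 − 63.57 = 946.43 ≈ 946 hPa.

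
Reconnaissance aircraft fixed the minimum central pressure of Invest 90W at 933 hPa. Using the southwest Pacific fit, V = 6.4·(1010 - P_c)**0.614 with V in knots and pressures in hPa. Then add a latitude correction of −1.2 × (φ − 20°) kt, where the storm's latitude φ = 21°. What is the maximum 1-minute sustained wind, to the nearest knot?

91 kt

ΔP = 1010 − 933 = 77 hPa.
77^0.614 ≈ 14.398.
V ≈ 6.4 × 14.398 ≈ 92.1 kt.
Latitude correction: −1.2 × (21 − 20) = -1.2 kt.
Corrected V ≈ 90.9 kt → 91 kt.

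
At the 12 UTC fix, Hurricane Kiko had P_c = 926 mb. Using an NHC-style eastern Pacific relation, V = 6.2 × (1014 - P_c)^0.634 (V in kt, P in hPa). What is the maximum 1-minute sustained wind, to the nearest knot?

ΔP = 1014 − 926 = 88 mb.
88^0.634 ≈ 17.092.
V ≈ 6.2 × 17.092 ≈ 106.0 kt.

106 kt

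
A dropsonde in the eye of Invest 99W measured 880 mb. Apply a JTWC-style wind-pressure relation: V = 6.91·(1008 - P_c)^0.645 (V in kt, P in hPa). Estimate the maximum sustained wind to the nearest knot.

158 kt

ΔP = 1008 − 880 = 128 mb.
128^0.645 ≈ 22.864.
V ≈ 6.91 × 22.864 ≈ 158.0 kt.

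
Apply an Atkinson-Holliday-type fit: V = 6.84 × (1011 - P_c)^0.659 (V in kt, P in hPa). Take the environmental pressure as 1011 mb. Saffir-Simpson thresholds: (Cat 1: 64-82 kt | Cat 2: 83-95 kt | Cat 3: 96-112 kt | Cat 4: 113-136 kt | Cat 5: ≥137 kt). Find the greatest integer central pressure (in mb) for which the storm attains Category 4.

Category 4 begins at V = 113 kt.
Required ΔP = (113/6.84)^(1/0.659) = 16.520^1.517 ≈ 70.52 mb.
P_c ≤ 1011 − 70.52 = 940.48, so the highest integer P_c is 940 mb.

940 mb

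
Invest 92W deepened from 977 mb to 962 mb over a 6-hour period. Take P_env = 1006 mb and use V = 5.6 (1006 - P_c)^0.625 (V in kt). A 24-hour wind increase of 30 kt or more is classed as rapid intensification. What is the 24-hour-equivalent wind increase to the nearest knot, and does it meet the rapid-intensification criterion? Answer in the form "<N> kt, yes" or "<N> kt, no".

V₁: ΔP = 29, V ≈ 5.6 × 29^0.625 ≈ 45.94 kt.
V₂: ΔP = 44, V ≈ 5.6 × 44^0.625 ≈ 59.61 kt.
ΔV over 6 h = 13.67 kt → 24 h equivalent = 13.67 × 24/6 ≈ 54.68 kt.
55 kt ≥ 30 kt ⇒ rapid intensification.

55 kt, yes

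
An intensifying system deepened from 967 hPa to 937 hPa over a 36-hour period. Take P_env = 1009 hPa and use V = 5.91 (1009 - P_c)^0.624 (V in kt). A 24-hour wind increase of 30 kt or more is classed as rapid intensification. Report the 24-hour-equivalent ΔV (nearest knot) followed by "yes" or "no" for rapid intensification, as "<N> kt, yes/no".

16 kt, no

V₁: ΔP = 42, V ≈ 5.91 × 42^0.624 ≈ 60.88 kt.
V₂: ΔP = 72, V ≈ 5.91 × 72^0.624 ≈ 85.22 kt.
ΔV over 36 h = 24.34 kt → 24 h equivalent = 24.34 × 24/36 ≈ 16.23 kt.
16 kt < 30 kt ⇒ not rapid intensification.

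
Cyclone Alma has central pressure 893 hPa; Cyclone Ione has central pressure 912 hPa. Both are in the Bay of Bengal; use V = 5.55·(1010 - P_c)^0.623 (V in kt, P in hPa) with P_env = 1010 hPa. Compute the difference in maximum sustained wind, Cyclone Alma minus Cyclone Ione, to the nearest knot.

Cyclone Alma: ΔP = 117; V ≈ 5.55 × 117^0.623 ≈ 107.84 kt.
Cyclone Ione: ΔP = 98; V ≈ 5.55 × 98^0.623 ≈ 96.57 kt.
Difference ≈ 107.84 − 96.57 = 11.27 → 11 kt.

11 kt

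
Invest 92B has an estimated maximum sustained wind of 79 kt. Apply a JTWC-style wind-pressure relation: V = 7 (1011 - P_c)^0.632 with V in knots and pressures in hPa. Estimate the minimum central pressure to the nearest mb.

ΔP = (V / 7)^(1/0.632) = (79/7)^1.582.
79/7 = 11.286; 11.286^1.582 ≈ 46.28 mb.
P_c = 1011 − 46.28 = 964.72 ≈ 965 mb.

965 mb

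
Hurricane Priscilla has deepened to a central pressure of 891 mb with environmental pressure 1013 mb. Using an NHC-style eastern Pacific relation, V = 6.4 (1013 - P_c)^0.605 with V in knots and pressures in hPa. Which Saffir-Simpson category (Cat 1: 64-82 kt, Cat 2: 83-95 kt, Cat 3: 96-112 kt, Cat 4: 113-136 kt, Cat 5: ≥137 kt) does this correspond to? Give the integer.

ΔP = 1013 − 891 = 122 mb.
V ≈ 6.4 × 122^0.605 = 6.4 × 18.29 ≈ 117 kt.
117 kt falls in the Category 4 band.

4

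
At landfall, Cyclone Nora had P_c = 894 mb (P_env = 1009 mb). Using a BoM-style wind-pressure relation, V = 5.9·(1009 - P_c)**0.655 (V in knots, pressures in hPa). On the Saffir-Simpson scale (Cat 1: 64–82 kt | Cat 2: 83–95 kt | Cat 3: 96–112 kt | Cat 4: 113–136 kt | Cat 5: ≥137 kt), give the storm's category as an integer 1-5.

4

ΔP = 1009 − 894 = 115 mb.
V ≈ 5.9 × 115^0.655 = 5.9 × 22.37 ≈ 132 kt.
132 kt falls in the Category 4 band.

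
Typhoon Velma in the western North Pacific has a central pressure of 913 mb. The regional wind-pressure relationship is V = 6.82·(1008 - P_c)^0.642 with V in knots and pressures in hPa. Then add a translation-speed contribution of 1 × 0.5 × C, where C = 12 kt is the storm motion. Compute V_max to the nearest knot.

133 kt

ΔP = 1008 − 913 = 95 mb.
95^0.642 ≈ 18.608.
V ≈ 6.82 × 18.608 ≈ 126.9 kt.
Translation term: 1 × 0.5 × 12 = 6 kt.
Corrected V ≈ 132.9 kt → 133 kt.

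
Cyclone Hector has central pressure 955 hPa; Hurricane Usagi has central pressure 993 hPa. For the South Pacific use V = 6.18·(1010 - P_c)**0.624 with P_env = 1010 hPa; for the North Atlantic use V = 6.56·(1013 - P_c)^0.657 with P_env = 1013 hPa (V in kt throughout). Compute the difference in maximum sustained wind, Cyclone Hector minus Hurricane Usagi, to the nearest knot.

Cyclone Hector: ΔP = 55; V ≈ 6.18 × 55^0.624 ≈ 75.33 kt.
Hurricane Usagi: ΔP = 20; V ≈ 6.56 × 20^0.657 ≈ 46.95 kt.
Difference ≈ 75.33 − 46.95 = 28.38 → 28 kt.

28 kt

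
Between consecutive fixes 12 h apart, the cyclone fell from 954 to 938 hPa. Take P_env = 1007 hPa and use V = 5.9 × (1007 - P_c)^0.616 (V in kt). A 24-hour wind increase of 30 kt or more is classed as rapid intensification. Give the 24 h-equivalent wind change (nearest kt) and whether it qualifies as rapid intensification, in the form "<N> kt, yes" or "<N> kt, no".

24 kt, no

V₁: ΔP = 53, V ≈ 5.9 × 53^0.616 ≈ 68.08 kt.
V₂: ΔP = 69, V ≈ 5.9 × 69^0.616 ≈ 80.09 kt.
ΔV over 12 h = 12.01 kt → 24 h equivalent = 12.01 × 24/12 ≈ 24.02 kt.
24 kt < 30 kt ⇒ not rapid intensification.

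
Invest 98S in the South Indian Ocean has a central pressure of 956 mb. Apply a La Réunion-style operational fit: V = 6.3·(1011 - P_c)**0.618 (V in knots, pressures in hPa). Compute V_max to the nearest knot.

ΔP = 1011 − 956 = 55 mb.
55^0.618 ≈ 11.900.
V ≈ 6.3 × 11.900 ≈ 75.0 kt.

75 kt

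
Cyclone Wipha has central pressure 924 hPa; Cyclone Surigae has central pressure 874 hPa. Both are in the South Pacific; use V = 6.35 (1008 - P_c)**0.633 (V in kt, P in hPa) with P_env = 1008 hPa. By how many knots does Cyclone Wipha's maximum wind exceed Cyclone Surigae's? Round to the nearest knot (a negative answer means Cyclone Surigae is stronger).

Cyclone Wipha: ΔP = 84; V ≈ 6.35 × 84^0.633 ≈ 104.92 kt.
Cyclone Surigae: ΔP = 134; V ≈ 6.35 × 134^0.633 ≈ 141.00 kt.
Difference ≈ 104.92 − 141.00 = -36.08 → -36 kt.

-36 kt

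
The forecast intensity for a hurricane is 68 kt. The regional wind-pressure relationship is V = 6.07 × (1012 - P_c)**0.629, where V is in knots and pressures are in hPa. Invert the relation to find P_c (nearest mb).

ΔP = (V / 6.07)^(1/0.629) = (68/6.07)^1.590.
68/6.07 = 11.203; 11.203^1.590 ≈ 46.58 mb.
P_c = 1012 − 46.58 = 965.42 ≈ 965 mb.

965 mb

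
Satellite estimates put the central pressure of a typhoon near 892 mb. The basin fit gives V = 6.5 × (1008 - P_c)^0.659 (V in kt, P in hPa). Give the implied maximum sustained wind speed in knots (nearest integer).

149 kt

ΔP = 1008 − 892 = 116 mb.
116^0.659 ≈ 22.934.
V ≈ 6.5 × 22.934 ≈ 149.1 kt.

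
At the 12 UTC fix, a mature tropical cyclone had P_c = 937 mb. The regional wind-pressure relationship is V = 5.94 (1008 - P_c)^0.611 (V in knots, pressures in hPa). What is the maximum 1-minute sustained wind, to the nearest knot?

80 kt

ΔP = 1008 − 937 = 71 mb.
71^0.611 ≈ 13.524.
V ≈ 5.94 × 13.524 ≈ 80.3 kt.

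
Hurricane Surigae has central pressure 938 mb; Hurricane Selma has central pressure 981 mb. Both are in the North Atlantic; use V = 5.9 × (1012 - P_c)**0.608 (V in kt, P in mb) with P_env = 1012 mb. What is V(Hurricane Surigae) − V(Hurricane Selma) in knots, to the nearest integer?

Hurricane Surigae: ΔP = 74; V ≈ 5.9 × 74^0.608 ≈ 80.79 kt.
Hurricane Selma: ΔP = 31; V ≈ 5.9 × 31^0.608 ≈ 47.60 kt.
Difference ≈ 80.79 − 47.60 = 33.19 → 33 kt.

33 kt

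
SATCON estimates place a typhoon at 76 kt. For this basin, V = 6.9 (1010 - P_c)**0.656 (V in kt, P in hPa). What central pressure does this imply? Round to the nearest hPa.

971 hPa

ΔP = (V / 6.9)^(1/0.656) = (76/6.9)^1.524.
76/6.9 = 11.014; 11.014^1.524 ≈ 38.76 hPa.
P_c = 1010 − 38.76 = 971.24 ≈ 971 hPa.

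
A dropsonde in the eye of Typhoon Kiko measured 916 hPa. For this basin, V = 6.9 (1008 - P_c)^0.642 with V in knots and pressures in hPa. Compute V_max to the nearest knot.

ΔP = 1008 − 916 = 92 hPa.
92^0.642 ≈ 18.229.
V ≈ 6.9 × 18.229 ≈ 125.8 kt.

126 kt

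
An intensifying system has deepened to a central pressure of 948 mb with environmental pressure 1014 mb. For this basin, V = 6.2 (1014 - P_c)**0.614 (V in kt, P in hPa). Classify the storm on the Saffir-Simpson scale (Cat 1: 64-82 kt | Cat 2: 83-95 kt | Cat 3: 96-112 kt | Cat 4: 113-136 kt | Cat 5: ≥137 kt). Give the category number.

ΔP = 1014 − 948 = 66 mb.
V ≈ 6.2 × 66^0.614 = 6.2 × 13.10 ≈ 81 kt.
81 kt falls in the Category 1 band.

1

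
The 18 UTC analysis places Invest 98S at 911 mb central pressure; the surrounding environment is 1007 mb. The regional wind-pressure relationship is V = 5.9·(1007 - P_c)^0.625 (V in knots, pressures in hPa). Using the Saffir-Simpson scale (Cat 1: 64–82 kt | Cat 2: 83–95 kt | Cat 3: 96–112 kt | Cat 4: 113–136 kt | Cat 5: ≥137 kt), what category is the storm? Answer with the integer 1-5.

3

ΔP = 1007 − 911 = 96 mb.
V ≈ 5.9 × 96^0.625 = 5.9 × 17.33 ≈ 102 kt.
102 kt falls in the Category 3 band.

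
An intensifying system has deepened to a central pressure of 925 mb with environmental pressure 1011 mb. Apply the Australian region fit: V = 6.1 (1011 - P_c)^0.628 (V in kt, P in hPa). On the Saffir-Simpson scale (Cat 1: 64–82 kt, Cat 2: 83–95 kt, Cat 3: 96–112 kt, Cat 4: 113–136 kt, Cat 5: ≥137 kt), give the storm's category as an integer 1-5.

3

ΔP = 1011 − 925 = 86 mb.
V ≈ 6.1 × 86^0.628 = 6.1 × 16.40 ≈ 100 kt.
100 kt falls in the Category 3 band.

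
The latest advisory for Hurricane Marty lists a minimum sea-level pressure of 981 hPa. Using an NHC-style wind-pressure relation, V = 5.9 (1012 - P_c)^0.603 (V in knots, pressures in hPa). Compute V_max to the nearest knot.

47 kt

ΔP = 1012 − 981 = 31 hPa.
31^0.603 ≈ 7.930.
V ≈ 5.9 × 7.930 ≈ 46.8 kt.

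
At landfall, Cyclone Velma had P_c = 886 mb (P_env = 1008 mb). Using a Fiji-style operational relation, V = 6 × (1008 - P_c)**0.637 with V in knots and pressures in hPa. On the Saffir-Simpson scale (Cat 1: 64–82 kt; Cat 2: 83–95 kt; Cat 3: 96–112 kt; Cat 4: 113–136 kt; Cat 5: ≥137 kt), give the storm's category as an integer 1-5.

4

ΔP = 1008 − 886 = 122 mb.
V ≈ 6 × 122^0.637 = 6 × 21.33 ≈ 128 kt.
128 kt falls in the Category 4 band.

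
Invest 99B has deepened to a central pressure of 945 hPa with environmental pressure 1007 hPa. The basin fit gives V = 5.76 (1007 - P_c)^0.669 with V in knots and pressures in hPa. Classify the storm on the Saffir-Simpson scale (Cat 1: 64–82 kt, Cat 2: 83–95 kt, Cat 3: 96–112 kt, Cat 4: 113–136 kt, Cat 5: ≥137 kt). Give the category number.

2

ΔP = 1007 − 945 = 62 hPa.
V ≈ 5.76 × 62^0.669 = 5.76 × 15.82 ≈ 91 kt.
91 kt falls in the Category 2 band.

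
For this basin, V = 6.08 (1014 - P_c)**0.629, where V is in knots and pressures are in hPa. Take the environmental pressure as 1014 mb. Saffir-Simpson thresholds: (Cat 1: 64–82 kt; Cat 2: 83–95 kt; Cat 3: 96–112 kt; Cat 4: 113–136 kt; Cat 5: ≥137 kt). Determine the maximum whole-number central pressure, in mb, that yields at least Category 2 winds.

950 mb

Category 2 begins at V = 83 kt.
Required ΔP = (83/6.08)^(1/0.629) = 13.651^1.590 ≈ 63.79 mb.
P_c ≤ 1014 − 63.79 = 950.21, so the highest integer P_c is 950 mb.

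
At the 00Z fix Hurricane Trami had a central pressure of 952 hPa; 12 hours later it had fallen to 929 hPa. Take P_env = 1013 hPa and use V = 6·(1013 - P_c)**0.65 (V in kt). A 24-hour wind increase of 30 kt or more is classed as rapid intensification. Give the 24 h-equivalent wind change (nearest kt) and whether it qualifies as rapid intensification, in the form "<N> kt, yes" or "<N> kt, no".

V₁: ΔP = 61, V ≈ 6 × 61^0.65 ≈ 86.82 kt.
V₂: ΔP = 84, V ≈ 6 × 84^0.65 ≈ 106.89 kt.
ΔV over 12 h = 20.07 kt → 24 h equivalent = 20.07 × 24/12 ≈ 40.14 kt.
40 kt ≥ 30 kt ⇒ rapid intensification.

40 kt, yes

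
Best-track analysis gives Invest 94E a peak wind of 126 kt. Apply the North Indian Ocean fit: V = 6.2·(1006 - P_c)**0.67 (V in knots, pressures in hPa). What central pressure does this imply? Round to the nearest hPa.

ΔP = (V / 6.2)^(1/0.67) = (126/6.2)^1.493.
126/6.2 = 20.323; 20.323^1.493 ≈ 89.58 hPa.
P_c = 1006 − 89.58 = 916.42 ≈ 916 hPa.

916 hPa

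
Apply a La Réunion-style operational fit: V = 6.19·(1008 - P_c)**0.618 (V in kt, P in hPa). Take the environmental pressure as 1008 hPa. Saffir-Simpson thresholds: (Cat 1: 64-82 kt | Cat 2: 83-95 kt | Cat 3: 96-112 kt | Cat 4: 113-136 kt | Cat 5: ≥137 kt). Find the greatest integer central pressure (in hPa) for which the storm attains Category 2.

941 hPa

Category 2 begins at V = 83 kt.
Required ΔP = (83/6.19)^(1/0.618) = 13.409^1.618 ≈ 66.72 hPa.
P_c ≤ 1008 − 66.72 = 941.28, so the highest integer P_c is 941 hPa.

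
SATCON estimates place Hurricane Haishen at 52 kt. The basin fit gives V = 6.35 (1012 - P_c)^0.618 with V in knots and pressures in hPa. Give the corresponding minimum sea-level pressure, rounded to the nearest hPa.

ΔP = (V / 6.35)^(1/0.618) = (52/6.35)^1.618.
52/6.35 = 8.189; 8.189^1.618 ≈ 30.04 hPa.
P_c = 1012 − 30.04 = 981.96 ≈ 982 hPa.

982 hPa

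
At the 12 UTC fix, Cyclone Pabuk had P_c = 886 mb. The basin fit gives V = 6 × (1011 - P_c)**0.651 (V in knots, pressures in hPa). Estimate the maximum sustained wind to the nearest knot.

139 kt

ΔP = 1011 − 886 = 125 mb.
125^0.651 ≈ 23.179.
V ≈ 6 × 23.179 ≈ 139.1 kt.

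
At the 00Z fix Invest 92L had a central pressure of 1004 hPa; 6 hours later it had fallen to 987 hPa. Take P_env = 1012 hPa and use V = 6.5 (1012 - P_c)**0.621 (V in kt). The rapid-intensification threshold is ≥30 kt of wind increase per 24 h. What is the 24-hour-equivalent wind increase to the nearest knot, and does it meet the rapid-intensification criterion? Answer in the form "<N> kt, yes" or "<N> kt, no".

V₁: ΔP = 8, V ≈ 6.5 × 8^0.621 ≈ 23.64 kt.
V₂: ΔP = 25, V ≈ 6.5 × 25^0.621 ≈ 47.98 kt.
ΔV over 6 h = 24.34 kt → 24 h equivalent = 24.34 × 24/6 ≈ 97.36 kt.
97 kt ≥ 30 kt ⇒ rapid intensification.

97 kt, yes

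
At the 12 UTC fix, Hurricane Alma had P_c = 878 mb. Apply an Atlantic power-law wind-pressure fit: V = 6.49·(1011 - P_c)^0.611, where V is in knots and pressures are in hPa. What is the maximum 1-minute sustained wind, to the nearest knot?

129 kt

ΔP = 1011 − 878 = 133 mb.
133^0.611 ≈ 19.846.
V ≈ 6.49 × 19.846 ≈ 128.8 kt.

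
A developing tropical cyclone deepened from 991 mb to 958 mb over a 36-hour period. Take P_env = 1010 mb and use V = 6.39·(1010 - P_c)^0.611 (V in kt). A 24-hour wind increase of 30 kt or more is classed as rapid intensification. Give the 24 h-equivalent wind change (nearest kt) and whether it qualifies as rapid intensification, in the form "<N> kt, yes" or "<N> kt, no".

V₁: ΔP = 19, V ≈ 6.39 × 19^0.611 ≈ 38.62 kt.
V₂: ΔP = 52, V ≈ 6.39 × 52^0.611 ≈ 71.45 kt.
ΔV over 36 h = 32.83 kt → 24 h equivalent = 32.83 × 24/36 ≈ 21.89 kt.
22 kt < 30 kt ⇒ not rapid intensification.

22 kt, no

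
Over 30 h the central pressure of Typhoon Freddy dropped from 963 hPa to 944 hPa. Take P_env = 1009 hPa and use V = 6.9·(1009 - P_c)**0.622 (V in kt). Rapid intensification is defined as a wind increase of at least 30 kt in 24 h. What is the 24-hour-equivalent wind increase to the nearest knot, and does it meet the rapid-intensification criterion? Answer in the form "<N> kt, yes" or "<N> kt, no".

V₁: ΔP = 46, V ≈ 6.9 × 46^0.622 ≈ 74.66 kt.
V₂: ΔP = 65, V ≈ 6.9 × 65^0.622 ≈ 92.57 kt.
ΔV over 30 h = 17.91 kt → 24 h equivalent = 17.91 × 24/30 ≈ 14.33 kt.
14 kt < 30 kt ⇒ not rapid intensification.

14 kt, no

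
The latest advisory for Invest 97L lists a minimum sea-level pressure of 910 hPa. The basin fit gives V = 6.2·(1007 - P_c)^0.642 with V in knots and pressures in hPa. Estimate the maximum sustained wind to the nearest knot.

ΔP = 1007 − 910 = 97 hPa.
97^0.642 ≈ 18.859.
V ≈ 6.2 × 18.859 ≈ 116.9 kt.

117 kt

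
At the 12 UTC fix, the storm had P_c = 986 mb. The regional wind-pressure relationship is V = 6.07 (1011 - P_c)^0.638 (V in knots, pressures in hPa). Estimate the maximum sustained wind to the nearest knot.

ΔP = 1011 − 986 = 25 mb.
25^0.638 ≈ 7.796.
V ≈ 6.07 × 7.796 ≈ 47.3 kt.

47 kt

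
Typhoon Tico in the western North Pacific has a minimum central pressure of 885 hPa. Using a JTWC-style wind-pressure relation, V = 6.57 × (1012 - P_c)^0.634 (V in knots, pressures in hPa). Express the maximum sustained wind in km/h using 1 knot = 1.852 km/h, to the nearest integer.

262 km/h

ΔP = 1012 − 885 = 127 hPa.
V ≈ 6.57 × 127^0.634 = 6.57 × 21.568 ≈ 141.702 kt.
141.702 × 1.852 ≈ 262.43 km/h → 262 km/h.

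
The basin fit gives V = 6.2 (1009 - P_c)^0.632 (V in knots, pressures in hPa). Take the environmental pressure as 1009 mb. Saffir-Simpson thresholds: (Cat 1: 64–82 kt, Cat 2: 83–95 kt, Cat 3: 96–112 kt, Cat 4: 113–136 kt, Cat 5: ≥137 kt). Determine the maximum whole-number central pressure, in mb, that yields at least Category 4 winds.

910 mb

Category 4 begins at V = 113 kt.
Required ΔP = (113/6.2)^(1/0.632) = 18.226^1.582 ≈ 98.80 mb.
P_c ≤ 1009 − 98.80 = 910.20, so the highest integer P_c is 910 mb.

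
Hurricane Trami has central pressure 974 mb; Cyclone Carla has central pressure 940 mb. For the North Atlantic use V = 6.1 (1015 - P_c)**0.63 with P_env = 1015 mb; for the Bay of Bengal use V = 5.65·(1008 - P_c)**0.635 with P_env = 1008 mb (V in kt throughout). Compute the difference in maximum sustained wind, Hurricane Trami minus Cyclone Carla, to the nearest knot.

-19 kt

Hurricane Trami: ΔP = 41; V ≈ 6.1 × 41^0.63 ≈ 63.30 kt.
Cyclone Carla: ΔP = 68; V ≈ 5.65 × 68^0.635 ≈ 82.36 kt.
Difference ≈ 63.30 − 82.36 = -19.06 → -19 kt.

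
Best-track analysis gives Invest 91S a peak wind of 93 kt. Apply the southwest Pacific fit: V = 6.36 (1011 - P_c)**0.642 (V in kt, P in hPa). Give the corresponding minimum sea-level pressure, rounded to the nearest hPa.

ΔP = (V / 6.36)^(1/0.642) = (93/6.36)^1.558.
93/6.36 = 14.623; 14.623^1.558 ≈ 65.27 hPa.
P_c = 1011 − 65.27 = 945.73 ≈ 946 hPa.

946 hPa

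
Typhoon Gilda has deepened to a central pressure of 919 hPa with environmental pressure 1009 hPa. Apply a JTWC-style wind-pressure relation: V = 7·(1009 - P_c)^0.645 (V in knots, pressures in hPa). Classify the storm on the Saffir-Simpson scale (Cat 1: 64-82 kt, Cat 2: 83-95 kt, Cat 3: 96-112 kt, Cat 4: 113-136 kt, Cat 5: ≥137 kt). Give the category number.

ΔP = 1009 − 919 = 90 hPa.
V ≈ 7 × 90^0.645 = 7 × 18.22 ≈ 128 kt.
128 kt falls in the Category 4 band.

4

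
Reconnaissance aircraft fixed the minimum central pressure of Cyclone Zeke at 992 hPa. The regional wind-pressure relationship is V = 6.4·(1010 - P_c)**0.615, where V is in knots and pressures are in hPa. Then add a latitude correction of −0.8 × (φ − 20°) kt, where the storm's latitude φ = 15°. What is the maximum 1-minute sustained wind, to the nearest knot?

ΔP = 1010 − 992 = 18 hPa.
18^0.615 ≈ 5.916.
V ≈ 6.4 × 5.916 ≈ 37.9 kt.
Latitude correction: −0.8 × (15 − 20) = 4 kt.
Corrected V ≈ 41.9 kt → 42 kt.

42 kt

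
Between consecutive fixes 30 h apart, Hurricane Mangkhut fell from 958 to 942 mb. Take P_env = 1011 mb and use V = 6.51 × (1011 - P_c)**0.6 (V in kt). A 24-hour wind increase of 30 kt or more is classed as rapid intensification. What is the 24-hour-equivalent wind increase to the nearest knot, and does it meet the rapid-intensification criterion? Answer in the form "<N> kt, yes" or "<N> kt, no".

10 kt, no

V₁: ΔP = 53, V ≈ 6.51 × 53^0.6 ≈ 70.49 kt.
V₂: ΔP = 69, V ≈ 6.51 × 69^0.6 ≈ 82.58 kt.
ΔV over 30 h = 12.09 kt → 24 h equivalent = 12.09 × 24/30 ≈ 9.67 kt.
10 kt < 30 kt ⇒ not rapid intensification.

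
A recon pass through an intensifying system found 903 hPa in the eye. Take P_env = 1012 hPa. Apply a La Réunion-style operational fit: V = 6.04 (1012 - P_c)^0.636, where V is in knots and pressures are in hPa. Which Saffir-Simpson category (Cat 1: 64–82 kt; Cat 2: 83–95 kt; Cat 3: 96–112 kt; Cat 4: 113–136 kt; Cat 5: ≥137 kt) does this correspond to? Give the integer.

4

ΔP = 1012 − 903 = 109 hPa.
V ≈ 6.04 × 109^0.636 = 6.04 × 19.76 ≈ 119 kt.
119 kt falls in the Category 4 band.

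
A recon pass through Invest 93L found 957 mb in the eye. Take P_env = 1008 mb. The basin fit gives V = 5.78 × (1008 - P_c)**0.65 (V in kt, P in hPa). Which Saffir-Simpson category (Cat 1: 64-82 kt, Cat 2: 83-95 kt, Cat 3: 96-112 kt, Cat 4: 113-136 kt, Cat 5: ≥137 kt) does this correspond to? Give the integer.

1

ΔP = 1008 − 957 = 51 mb.
V ≈ 5.78 × 51^0.65 = 5.78 × 12.88 ≈ 74 kt.
74 kt falls in the Category 1 band.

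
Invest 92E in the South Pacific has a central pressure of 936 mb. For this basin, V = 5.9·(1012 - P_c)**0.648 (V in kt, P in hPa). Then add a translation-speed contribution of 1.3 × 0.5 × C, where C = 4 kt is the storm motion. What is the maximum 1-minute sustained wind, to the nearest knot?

100 kt

ΔP = 1012 − 936 = 76 mb.
76^0.648 ≈ 16.549.
V ≈ 5.9 × 16.549 ≈ 97.6 kt.
Translation term: 1.3 × 0.5 × 4 = 2.6 kt.
Corrected V ≈ 100.2 kt → 100 kt.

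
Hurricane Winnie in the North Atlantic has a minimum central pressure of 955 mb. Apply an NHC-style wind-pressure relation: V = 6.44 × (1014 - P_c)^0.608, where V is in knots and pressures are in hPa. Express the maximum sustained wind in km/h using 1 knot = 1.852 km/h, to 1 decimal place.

ΔP = 1014 − 955 = 59 mb.
V ≈ 6.44 × 59^0.608 = 6.44 × 11.931 ≈ 76.836 kt.
76.836 × 1.852 ≈ 142.30 km/h → 142.3 km/h.

142.3 km/h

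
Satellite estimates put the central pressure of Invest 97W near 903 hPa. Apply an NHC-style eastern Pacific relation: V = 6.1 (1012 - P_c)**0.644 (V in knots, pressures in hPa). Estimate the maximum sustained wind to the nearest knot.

ΔP = 1012 − 903 = 109 hPa.
109^0.644 ≈ 20.516.
V ≈ 6.1 × 20.516 ≈ 125.2 kt.

125 kt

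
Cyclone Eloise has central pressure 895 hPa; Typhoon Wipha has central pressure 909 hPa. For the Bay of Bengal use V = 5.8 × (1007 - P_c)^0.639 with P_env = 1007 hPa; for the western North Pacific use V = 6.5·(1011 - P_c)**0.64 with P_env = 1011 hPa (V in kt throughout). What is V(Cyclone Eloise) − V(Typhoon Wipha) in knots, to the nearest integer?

-7 kt

Cyclone Eloise: ΔP = 112; V ≈ 5.8 × 112^0.639 ≈ 118.27 kt.
Typhoon Wipha: ΔP = 102; V ≈ 6.5 × 102^0.64 ≈ 125.43 kt.
Difference ≈ 118.27 − 125.43 = -7.16 → -7 kt.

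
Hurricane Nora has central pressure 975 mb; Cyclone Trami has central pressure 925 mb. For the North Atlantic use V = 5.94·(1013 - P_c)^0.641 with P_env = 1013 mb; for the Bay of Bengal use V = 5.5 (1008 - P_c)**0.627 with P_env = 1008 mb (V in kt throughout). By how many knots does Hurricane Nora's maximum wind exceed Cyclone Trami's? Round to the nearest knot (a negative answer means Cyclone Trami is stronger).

Hurricane Nora: ΔP = 38; V ≈ 5.94 × 38^0.641 ≈ 61.15 kt.
Cyclone Trami: ΔP = 83; V ≈ 5.5 × 83^0.627 ≈ 87.83 kt.
Difference ≈ 61.15 − 87.83 = -26.68 → -27 kt.

-27 kt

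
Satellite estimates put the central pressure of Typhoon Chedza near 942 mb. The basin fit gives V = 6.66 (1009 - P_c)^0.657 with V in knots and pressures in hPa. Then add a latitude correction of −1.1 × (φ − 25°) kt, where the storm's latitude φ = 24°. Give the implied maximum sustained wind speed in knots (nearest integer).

107 kt

ΔP = 1009 − 942 = 67 mb.
67^0.657 ≈ 15.839.
V ≈ 6.66 × 15.839 ≈ 105.5 kt.
Latitude correction: −1.1 × (24 − 25) = 1.1 kt.
Corrected V ≈ 106.6 kt → 107 kt.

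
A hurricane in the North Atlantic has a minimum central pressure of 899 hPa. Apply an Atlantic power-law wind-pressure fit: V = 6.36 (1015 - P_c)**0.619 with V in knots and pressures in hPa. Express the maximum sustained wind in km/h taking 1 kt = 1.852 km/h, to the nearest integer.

ΔP = 1015 − 899 = 116 hPa.
V ≈ 6.36 × 116^0.619 = 6.36 × 18.963 ≈ 120.603 kt.
120.603 × 1.852 ≈ 223.36 km/h → 223 km/h.

223 km/h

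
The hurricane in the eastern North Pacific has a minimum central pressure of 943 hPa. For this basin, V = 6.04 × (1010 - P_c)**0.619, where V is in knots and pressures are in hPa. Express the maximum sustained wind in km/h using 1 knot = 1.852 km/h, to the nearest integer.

ΔP = 1010 − 943 = 67 hPa.
V ≈ 6.04 × 67^0.619 = 6.04 × 13.500 ≈ 81.541 kt.
81.541 × 1.852 ≈ 151.01 km/h → 151 km/h.

151 km/h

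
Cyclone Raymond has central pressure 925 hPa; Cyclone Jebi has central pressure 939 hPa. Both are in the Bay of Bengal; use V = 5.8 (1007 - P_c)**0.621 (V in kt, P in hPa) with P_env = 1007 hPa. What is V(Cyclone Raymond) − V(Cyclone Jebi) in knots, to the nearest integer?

Cyclone Raymond: ΔP = 82; V ≈ 5.8 × 82^0.621 ≈ 89.52 kt.
Cyclone Jebi: ΔP = 68; V ≈ 5.8 × 68^0.621 ≈ 79.69 kt.
Difference ≈ 89.52 − 79.69 = 9.83 → 10 kt.

10 kt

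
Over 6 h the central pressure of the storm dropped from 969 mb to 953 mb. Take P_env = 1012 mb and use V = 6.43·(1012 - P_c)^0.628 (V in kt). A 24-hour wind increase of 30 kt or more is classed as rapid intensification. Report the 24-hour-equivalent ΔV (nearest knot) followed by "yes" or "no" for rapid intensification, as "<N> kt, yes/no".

60 kt, yes

V₁: ΔP = 43, V ≈ 6.43 × 43^0.628 ≈ 68.24 kt.
V₂: ΔP = 59, V ≈ 6.43 × 59^0.628 ≈ 83.24 kt.
ΔV over 6 h = 15.00 kt → 24 h equivalent = 15.00 × 24/6 ≈ 60.00 kt.
60 kt ≥ 30 kt ⇒ rapid intensification.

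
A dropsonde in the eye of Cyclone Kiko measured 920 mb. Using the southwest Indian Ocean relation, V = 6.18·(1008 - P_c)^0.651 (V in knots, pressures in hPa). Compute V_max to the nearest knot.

114 kt

ΔP = 1008 − 920 = 88 mb.
88^0.651 ≈ 18.444.
V ≈ 6.18 × 18.444 ≈ 114.0 kt.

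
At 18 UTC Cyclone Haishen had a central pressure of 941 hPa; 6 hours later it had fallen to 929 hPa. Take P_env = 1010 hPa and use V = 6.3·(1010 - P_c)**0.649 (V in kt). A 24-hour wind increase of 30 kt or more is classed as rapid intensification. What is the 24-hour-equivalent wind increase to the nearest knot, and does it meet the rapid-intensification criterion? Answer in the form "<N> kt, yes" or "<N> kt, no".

V₁: ΔP = 69, V ≈ 6.3 × 69^0.649 ≈ 98.35 kt.
V₂: ΔP = 81, V ≈ 6.3 × 81^0.649 ≈ 109.13 kt.
ΔV over 6 h = 10.78 kt → 24 h equivalent = 10.78 × 24/6 ≈ 43.12 kt.
43 kt ≥ 30 kt ⇒ rapid intensification.

43 kt, yes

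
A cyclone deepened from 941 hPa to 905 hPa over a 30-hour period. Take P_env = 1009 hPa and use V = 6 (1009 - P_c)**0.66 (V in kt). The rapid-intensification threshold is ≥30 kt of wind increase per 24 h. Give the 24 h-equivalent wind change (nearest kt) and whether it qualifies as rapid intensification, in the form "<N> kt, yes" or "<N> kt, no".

25 kt, no

V₁: ΔP = 68, V ≈ 6 × 68^0.66 ≈ 97.19 kt.
V₂: ΔP = 104, V ≈ 6 × 104^0.66 ≈ 128.65 kt.
ΔV over 30 h = 31.46 kt → 24 h equivalent = 31.46 × 24/30 ≈ 25.17 kt.
25 kt < 30 kt ⇒ not rapid intensification.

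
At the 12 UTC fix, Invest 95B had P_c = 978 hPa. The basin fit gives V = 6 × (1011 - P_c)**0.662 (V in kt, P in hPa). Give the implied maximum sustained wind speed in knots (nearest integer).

61 kt

ΔP = 1011 − 978 = 33 hPa.
33^0.662 ≈ 10.122.
V ≈ 6 × 10.122 ≈ 60.7 kt.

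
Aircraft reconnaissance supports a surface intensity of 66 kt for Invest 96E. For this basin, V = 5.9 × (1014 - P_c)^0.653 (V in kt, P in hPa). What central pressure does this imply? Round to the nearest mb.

ΔP = (V / 5.9)^(1/0.653) = (66/5.9)^1.531.
66/5.9 = 11.186; 11.186^1.531 ≈ 40.36 mb.
P_c = 1014 − 40.36 = 973.64 ≈ 974 mb.

974 mb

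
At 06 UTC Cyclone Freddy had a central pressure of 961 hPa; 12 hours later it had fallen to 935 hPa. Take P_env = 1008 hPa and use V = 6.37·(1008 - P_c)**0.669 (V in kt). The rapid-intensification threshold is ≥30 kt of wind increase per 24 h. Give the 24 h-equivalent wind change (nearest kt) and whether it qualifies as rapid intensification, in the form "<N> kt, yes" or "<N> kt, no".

57 kt, yes

V₁: ΔP = 47, V ≈ 6.37 × 47^0.669 ≈ 83.71 kt.
V₂: ΔP = 73, V ≈ 6.37 × 73^0.669 ≈ 112.38 kt.
ΔV over 12 h = 28.67 kt → 24 h equivalent = 28.67 × 24/12 ≈ 57.34 kt.
57 kt ≥ 30 kt ⇒ rapid intensification.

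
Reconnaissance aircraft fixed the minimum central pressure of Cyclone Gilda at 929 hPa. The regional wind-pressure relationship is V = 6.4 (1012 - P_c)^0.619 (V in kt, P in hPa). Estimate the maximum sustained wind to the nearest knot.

99 kt

ΔP = 1012 − 929 = 83 hPa.
83^0.619 ≈ 15.414.
V ≈ 6.4 × 15.414 ≈ 98.6 kt.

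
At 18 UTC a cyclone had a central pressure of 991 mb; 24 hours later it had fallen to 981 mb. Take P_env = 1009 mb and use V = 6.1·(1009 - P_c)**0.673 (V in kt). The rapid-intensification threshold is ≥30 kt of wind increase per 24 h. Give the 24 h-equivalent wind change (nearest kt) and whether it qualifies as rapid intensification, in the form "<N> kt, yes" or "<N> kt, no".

15 kt, no

V₁: ΔP = 18, V ≈ 6.1 × 18^0.673 ≈ 42.67 kt.
V₂: ΔP = 28, V ≈ 6.1 × 28^0.673 ≈ 57.45 kt.
ΔV over 24 h = 14.78 kt → 24 h equivalent = 14.78 × 24/24 ≈ 14.78 kt.
15 kt < 30 kt ⇒ not rapid intensification.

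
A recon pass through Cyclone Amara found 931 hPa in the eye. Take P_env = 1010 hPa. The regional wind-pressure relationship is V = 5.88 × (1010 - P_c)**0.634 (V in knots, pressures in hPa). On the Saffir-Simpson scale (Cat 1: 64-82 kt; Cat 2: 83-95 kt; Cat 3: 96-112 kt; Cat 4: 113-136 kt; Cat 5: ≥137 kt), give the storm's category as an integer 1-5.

ΔP = 1010 − 931 = 79 hPa.
V ≈ 5.88 × 79^0.634 = 5.88 × 15.96 ≈ 94 kt.
94 kt falls in the Category 2 band.

2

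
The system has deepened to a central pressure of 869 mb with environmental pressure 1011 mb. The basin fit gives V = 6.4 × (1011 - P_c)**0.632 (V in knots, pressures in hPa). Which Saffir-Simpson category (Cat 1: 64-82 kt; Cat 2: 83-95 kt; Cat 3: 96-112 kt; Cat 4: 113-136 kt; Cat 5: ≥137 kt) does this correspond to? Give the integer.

ΔP = 1011 − 869 = 142 mb.
V ≈ 6.4 × 142^0.632 = 6.4 × 22.92 ≈ 147 kt.
147 kt falls in the Category 5 band.

5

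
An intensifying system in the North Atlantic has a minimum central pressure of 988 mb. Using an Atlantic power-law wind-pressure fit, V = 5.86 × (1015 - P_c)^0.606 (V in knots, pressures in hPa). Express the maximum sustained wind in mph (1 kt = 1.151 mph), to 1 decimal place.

49.7 mph

ΔP = 1015 − 988 = 27 mb.
V ≈ 5.86 × 27^0.606 = 5.86 × 7.369 ≈ 43.182 kt.
43.182 × 1.151 ≈ 49.70 mph → 49.7 mph.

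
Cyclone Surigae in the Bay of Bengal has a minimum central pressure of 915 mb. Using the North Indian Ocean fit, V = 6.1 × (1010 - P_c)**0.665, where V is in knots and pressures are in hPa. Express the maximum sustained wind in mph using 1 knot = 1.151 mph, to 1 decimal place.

145.1 mph

ΔP = 1010 − 915 = 95 mb.
V ≈ 6.1 × 95^0.665 = 6.1 × 20.663 ≈ 126.042 kt.
126.042 × 1.151 ≈ 145.07 mph → 145.1 mph.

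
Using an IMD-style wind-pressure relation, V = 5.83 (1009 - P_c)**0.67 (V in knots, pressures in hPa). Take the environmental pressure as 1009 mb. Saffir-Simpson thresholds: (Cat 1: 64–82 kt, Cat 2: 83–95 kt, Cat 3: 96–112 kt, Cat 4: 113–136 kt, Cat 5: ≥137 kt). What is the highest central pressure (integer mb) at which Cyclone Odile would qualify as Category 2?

956 mb

Category 2 begins at V = 83 kt.
Required ΔP = (83/5.83)^(1/0.67) = 14.237^1.493 ≈ 52.66 mb.
P_c ≤ 1009 − 52.66 = 956.34, so the highest integer P_c is 956 mb.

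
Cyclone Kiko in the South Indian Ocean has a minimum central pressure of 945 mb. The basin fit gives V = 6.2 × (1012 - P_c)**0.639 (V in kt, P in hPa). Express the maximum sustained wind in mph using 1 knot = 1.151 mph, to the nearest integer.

105 mph

ΔP = 1012 − 945 = 67 mb.
V ≈ 6.2 × 67^0.639 = 6.2 × 14.685 ≈ 91.044 kt.
91.044 × 1.151 ≈ 104.79 mph → 105 mph.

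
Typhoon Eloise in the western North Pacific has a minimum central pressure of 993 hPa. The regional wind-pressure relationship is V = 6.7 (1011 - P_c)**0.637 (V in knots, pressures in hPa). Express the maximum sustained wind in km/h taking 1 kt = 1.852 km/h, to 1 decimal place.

ΔP = 1011 − 993 = 18 hPa.
V ≈ 6.7 × 18^0.637 = 6.7 × 6.304 ≈ 42.236 kt.
42.236 × 1.852 ≈ 78.22 km/h → 78.2 km/h.

78.2 km/h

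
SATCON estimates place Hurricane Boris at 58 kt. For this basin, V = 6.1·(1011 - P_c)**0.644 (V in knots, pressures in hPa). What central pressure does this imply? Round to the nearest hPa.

ΔP = (V / 6.1)^(1/0.644) = (58/6.1)^1.553.
58/6.1 = 9.508; 9.508^1.553 ≈ 33.02 hPa.
P_c = 1011 − 33.02 = 977.98 ≈ 978 hPa.

978 hPa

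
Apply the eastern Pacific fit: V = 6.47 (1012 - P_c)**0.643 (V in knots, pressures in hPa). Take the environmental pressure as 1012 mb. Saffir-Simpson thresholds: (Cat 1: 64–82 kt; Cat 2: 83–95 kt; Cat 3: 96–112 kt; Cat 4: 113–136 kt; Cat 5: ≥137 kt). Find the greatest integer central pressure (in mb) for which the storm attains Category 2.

Category 2 begins at V = 83 kt.
Required ΔP = (83/6.47)^(1/0.643) = 12.828^1.555 ≈ 52.90 mb.
P_c ≤ 1012 − 52.90 = 959.10, so the highest integer P_c is 959 mb.

959 mb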